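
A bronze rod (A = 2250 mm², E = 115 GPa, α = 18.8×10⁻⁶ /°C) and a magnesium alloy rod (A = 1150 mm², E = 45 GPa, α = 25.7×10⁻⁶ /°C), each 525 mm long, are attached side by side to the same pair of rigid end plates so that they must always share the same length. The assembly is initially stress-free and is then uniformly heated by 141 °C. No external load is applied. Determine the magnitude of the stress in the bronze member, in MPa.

The magnesium alloy has the larger α, so on heating it would change length more than the bronze if both were free. The rigid plates force a common final length, so the magnesium alloy is put into compression and the bronze into tension, with equal and opposite forces P (no external load).
Equating the net (thermal + elastic) strains gives |α₁ − α₂|·ΔT = P·[1/(A₁E₁) + 1/(A₂E₂)].
|α₁ − α₂|·ΔT = 6.9×10⁻⁶ × 141 = 0.0009729.
1/(A₁E₁) + 1/(A₂E₂) = 1/(2250×115×10³) + 1/(1150×45×10³) = 2.319×10⁻⁸ N⁻¹.
So P = 0.0009729 / 2.319×10⁻⁸ = 41.96 kN.
σ_{bronze} = P/A₁ = 41960/2250 = 18.65 MPa, tensile.

σ ≈ 18.6 MPa (tensile)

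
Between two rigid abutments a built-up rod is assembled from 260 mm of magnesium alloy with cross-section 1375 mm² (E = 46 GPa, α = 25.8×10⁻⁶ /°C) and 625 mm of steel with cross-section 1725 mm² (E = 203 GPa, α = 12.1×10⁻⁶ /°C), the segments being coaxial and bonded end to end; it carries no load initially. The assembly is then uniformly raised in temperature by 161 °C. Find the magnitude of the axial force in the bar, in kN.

If the supports were absent, the total length change would be Σ αᵢΔT Lᵢ = 25.8×10⁻⁶×161×260 + 12.1×10⁻⁶×161×625 = 2.298 mm.
The rigid supports impose zero overall length change; the single axial force P common to all segments must satisfy P Σ Lᵢ/(AᵢEᵢ) = δ_free.
The series flexibility is Σ Lᵢ/(AᵢEᵢ) = 260/(1375×46×10³) + 625/(1725×203×10³) = 5.895×10⁻⁶ mm/N.
P = 2.298 / 5.895×10⁻⁶ = 389700 N = 389.7 kN, compressive.

P ≈ 390 kN (compressive)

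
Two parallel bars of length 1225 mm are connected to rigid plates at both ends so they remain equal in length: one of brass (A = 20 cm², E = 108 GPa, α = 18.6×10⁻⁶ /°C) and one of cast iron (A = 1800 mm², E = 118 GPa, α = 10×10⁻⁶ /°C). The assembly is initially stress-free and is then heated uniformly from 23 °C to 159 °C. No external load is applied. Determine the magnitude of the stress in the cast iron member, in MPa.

σ ≈ 69.6 MPa (tensile)

Equilibrium of a rigid end plate with no external load gives equal and opposite internal forces ±P in the two members. Since α_{brass} > α_{cast iron}, heating drives the brass into compression and the cast iron into tension.
Compatibility of the two members (thermal + elastic change equal): (α₁ − α₂)ΔT = P·[1/(A₁E₁) + 1/(A₂E₂)].
|α₁ − α₂|·ΔT = 8.6×10⁻⁶ × 136 = 0.00117.
1/(A₁E₁) + 1/(A₂E₂) = 1/(2000×108×10³) + 1/(1800×118×10³) = 9.338×10⁻⁹ N⁻¹.
P = 0.00117 / 9.338×10⁻⁹ = 125300 N = 125.3 kN.
σ_{cast iron} = P/A₂ = 125300/1800 = 69.59 MPa, tensile.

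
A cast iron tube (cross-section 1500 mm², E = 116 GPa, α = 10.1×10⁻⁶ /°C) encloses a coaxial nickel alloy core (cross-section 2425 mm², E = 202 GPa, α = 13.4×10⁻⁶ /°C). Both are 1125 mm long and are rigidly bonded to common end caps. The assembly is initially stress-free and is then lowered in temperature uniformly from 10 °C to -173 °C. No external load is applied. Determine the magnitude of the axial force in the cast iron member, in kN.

Equilibrium of a rigid end plate with no external load gives equal and opposite internal forces ±P in the two members. Since α_{nickel alloy} > α_{cast iron}, cooling drives the nickel alloy into tension and the cast iron into compression.
Compatibility of the two members (thermal + elastic change equal): (α₁ − α₂)ΔT = P·[1/(A₁E₁) + 1/(A₂E₂)].
|α₁ − α₂|·ΔT = 3.3×10⁻⁶ × 183 = 0.0006039.
1/(A₁E₁) + 1/(A₂E₂) = 1/(1500×116×10³) + 1/(2425×202×10³) = 7.789×10⁻⁹ N⁻¹.
So P = 0.0006039 / 7.789×10⁻⁹ = 77.54 kN.

P ≈ 77.5 kN (compressive in the cast iron)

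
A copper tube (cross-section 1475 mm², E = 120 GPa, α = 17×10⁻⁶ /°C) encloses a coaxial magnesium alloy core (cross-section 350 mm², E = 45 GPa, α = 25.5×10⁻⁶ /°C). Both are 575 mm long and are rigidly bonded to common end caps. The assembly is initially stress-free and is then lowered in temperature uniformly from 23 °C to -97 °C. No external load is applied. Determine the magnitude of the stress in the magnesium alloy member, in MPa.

Both members must finish at the same length. With the larger α, the magnesium alloy tends to over-contract; the plates restrain it, putting the magnesium alloy in tension and the copper in compression. With no external load the two internal forces are equal and opposite, magnitude P.
Compatibility of the two members (thermal + elastic change equal): (α₁ − α₂)ΔT = P·[1/(A₁E₁) + 1/(A₂E₂)].
|α₁ − α₂|·ΔT = 8.5×10⁻⁶ × 120 = 0.00102.
1/(A₁E₁) + 1/(A₂E₂) = 1/(1475×120×10³) + 1/(350×45×10³) = 6.914×10⁻⁸ N⁻¹.
So P = 0.00102 / 6.914×10⁻⁸ = 14.75 kN.
σ_{magnesium alloy} = P/A₂ = 14750/350 = 42.15 MPa, tensile.

σ ≈ 42.1 MPa (tensile)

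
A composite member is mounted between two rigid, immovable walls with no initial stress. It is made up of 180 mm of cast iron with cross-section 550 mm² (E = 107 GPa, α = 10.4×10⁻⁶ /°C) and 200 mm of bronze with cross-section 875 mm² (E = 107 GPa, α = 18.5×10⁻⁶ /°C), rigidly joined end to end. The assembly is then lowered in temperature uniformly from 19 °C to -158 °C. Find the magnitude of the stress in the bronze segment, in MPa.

σ ≈ 217 MPa (tensile)

With the walls removed the bar would change length by δ_free = Σ αᵢΔT Lᵢ = 10.4×10⁻⁶×177×180 + 18.5×10⁻⁶×177×200 = 0.9862 mm.
The walls prevent any net length change, so an axial force P (same in every segment) develops. Compatibility: P · Σ Lᵢ/(AᵢEᵢ) = δ_free.
The series flexibility is Σ Lᵢ/(AᵢEᵢ) = 180/(550×107×10³) + 200/(875×107×10³) = 5.195×10⁻⁶ mm/N.
P = 0.9862 / 5.195×10⁻⁶ = 189900 N = 189.9 kN, tensile.
σ_{bronze} = P / A = 189900 / 875 = 217 MPa.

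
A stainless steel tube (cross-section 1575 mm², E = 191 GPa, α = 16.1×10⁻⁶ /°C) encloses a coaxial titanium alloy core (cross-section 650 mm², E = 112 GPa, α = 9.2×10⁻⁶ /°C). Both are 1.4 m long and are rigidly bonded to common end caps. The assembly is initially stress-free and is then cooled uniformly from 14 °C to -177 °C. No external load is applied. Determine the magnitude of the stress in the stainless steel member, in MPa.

σ ≈ 49 MPa (tensile)

Both members must finish at the same length. With the larger α, the stainless steel tends to over-contract; the plates restrain it, putting the stainless steel in tension and the titanium alloy in compression. With no external load the two internal forces are equal and opposite, magnitude P.
Setting the final lengths equal and cancelling L: (α₁ − α₂)ΔT = P/(A₁E₁) + P/(A₂E₂).
|α₁ − α₂|·ΔT = 6.9×10⁻⁶ × 191 = 0.001318.
1/(A₁E₁) + 1/(A₂E₂) = 1/(1575×191×10³) + 1/(650×112×10³) = 1.706×10⁻⁸ N⁻¹.
So P = 0.001318 / 1.706×10⁻⁸ = 77.25 kN.
σ_{stainless steel} = P/A₁ = 77250/1575 = 49.05 MPa, tensile.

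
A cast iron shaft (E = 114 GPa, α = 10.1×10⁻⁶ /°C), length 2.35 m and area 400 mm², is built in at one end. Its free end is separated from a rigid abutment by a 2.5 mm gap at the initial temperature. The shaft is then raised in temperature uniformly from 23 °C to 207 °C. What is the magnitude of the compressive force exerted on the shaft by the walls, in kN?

Unrestrained expansion: δ_free = αΔT L = 10.1×10⁻⁶ × 184 × 2350 = 4.367 mm.
After closing the 2.5 mm clearance, 4.367 − 2.5 = 1.867 mm of expansion remains to be suppressed by the wall.
Compatibility: PL/(AE) = 1.867 mm, so σ = P/A = E × (1.867/2350) = 90.58 MPa.
P = σA = 90.58 × 400 = 36.23 kN.

P ≈ 36.2 kN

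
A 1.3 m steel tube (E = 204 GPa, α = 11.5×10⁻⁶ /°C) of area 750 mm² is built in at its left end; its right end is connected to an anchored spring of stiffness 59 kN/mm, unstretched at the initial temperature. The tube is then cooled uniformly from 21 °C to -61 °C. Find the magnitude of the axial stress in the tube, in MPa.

The unrestrained thermal change is αΔT L = 11.5×10⁻⁶ × 82 × 1300 = 1.226 mm.
With a force P in the spring, the elastic change of the tube is PL/(AE) and that of the spring is P/k; compatibility requires their sum to equal δ_free.
So P = δ_free / [L/(AE) + 1/k] = 1.226 / [ 1300/(750×204×10³) + 1/(59×10³) ].
P = 1.226 / 2.545×10⁻⁵ = 48180 N.
σ = P/A = 48180/750 = 64.24 MPa.

σ ≈ 64.2 MPa (tensile)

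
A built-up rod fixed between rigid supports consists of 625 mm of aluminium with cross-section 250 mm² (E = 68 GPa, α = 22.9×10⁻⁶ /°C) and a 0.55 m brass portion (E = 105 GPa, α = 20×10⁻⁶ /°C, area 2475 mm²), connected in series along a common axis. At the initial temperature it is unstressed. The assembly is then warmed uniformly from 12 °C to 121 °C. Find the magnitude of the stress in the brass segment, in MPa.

σ ≈ 28.7 MPa (compressive)

Free thermal expansion of the whole bar: Σ αᵢΔT Lᵢ = 22.9×10⁻⁶×109×625 + 20×10⁻⁶×109×550 = 2.759 mm.
The rigid supports impose zero overall length change; the single axial force P common to all segments must satisfy P Σ Lᵢ/(AᵢEᵢ) = δ_free.
The series flexibility is Σ Lᵢ/(AᵢEᵢ) = 625/(250×68×10³) + 550/(2475×105×10³) = 3.888×10⁻⁵ mm/N.
So P = 2.759 / 3.888×10⁻⁵ = 70.96 kN, compressive.
σ_{brass} = P / A = 70960 / 2475 = 28.67 MPa.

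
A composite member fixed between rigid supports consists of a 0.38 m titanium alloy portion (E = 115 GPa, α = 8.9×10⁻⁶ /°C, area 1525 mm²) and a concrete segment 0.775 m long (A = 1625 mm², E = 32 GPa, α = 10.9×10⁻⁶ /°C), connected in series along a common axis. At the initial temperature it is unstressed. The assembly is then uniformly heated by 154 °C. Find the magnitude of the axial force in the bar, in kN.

P ≈ 107 kN (compressive)

Free thermal expansion of the whole bar: Σ αᵢΔT Lᵢ = 8.9×10⁻⁶×154×380 + 10.9×10⁻⁶×154×775 = 1.822 mm.
The walls prevent any net length change, so an axial force P (same in every segment) develops. Compatibility: P · Σ Lᵢ/(AᵢEᵢ) = δ_free.
Σ Lᵢ/(AᵢEᵢ) = 380/(1525×115×10³) + 775/(1625×32×10³) = 1.707×10⁻⁵ mm/N.
So P = 1.822 / 1.707×10⁻⁵ = 106.7 kN, compressive.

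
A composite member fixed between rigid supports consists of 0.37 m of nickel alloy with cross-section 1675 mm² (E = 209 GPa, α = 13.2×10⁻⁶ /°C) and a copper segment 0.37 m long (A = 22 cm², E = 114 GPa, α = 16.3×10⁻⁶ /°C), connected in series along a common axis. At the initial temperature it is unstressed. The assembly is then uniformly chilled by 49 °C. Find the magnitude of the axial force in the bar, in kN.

P ≈ 211 kN (tensile)

If the supports were absent, the total length change would be Σ αᵢΔT Lᵢ = 13.2×10⁻⁶×49×370 + 16.3×10⁻⁶×49×370 = 0.5348 mm.
Since the ends are fixed, an axial force P builds up, equal in every segment, with P · Σ Lᵢ/(AᵢEᵢ) = δ_free.
The series flexibility is Σ Lᵢ/(AᵢEᵢ) = 370/(1675×209×10³) + 370/(2200×114×10³) = 2.532×10⁻⁶ mm/N.
So P = 0.5348 / 2.532×10⁻⁶ = 211.2 kN, tensile.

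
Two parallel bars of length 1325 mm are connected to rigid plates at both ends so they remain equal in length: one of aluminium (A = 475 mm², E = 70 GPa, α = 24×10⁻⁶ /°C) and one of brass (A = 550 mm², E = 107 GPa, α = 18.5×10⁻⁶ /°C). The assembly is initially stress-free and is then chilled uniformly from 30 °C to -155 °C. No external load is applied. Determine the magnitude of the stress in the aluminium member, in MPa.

Both members must finish at the same length. With the larger α, the aluminium tends to over-contract; the plates restrain it, putting the aluminium in tension and the brass in compression. With no external load the two internal forces are equal and opposite, magnitude P.
Equating the net (thermal + elastic) strains gives |α₁ − α₂|·ΔT = P·[1/(A₁E₁) + 1/(A₂E₂)].
|α₁ − α₂|·ΔT = 5.5×10⁻⁶ × 185 = 0.001017.
1/(A₁E₁) + 1/(A₂E₂) = 1/(475×70×10³) + 1/(550×107×10³) = 4.707×10⁻⁸ N⁻¹.
P = 0.001017 / 4.707×10⁻⁸ = 21620 N = 21.62 kN.
σ_{aluminium} = P/A₁ = 21620/475 = 45.51 MPa, tensile.

σ ≈ 45.5 MPa (tensile)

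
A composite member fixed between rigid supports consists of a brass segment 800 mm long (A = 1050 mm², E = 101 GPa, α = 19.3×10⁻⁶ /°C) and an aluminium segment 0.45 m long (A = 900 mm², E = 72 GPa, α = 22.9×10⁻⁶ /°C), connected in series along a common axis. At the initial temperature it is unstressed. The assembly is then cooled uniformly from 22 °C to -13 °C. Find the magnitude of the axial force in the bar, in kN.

If the supports were absent, the total length change would be Σ αᵢΔT Lᵢ = 19.3×10⁻⁶×35×800 + 22.9×10⁻⁶×35×450 = 0.9011 mm.
The rigid supports impose zero overall length change; the single axial force P common to all segments must satisfy P Σ Lᵢ/(AᵢEᵢ) = δ_free.
The series flexibility is Σ Lᵢ/(AᵢEᵢ) = 800/(1050×101×10³) + 450/(900×72×10³) = 1.449×10⁻⁵ mm/N.
P = 0.9011 / 1.449×10⁻⁵ = 62190 N = 62.19 kN, tensile.

P ≈ 62.2 kN (tensile)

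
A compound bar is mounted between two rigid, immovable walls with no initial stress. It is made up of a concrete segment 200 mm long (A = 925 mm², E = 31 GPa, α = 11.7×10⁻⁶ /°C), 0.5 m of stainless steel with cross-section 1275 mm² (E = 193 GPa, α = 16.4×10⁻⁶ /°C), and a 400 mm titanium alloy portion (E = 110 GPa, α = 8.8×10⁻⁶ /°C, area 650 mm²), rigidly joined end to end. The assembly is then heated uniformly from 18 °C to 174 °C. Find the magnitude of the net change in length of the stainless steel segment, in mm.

|ΔL| ≈ 0.974 mm

If the supports were absent, the total length change would be Σ αᵢΔT Lᵢ = 11.7×10⁻⁶×156×200 + 16.4×10⁻⁶×156×500 + 8.8×10⁻⁶×156×400 = 2.193 mm.
The rigid supports impose zero overall length change; the single axial force P common to all segments must satisfy P Σ Lᵢ/(AᵢEᵢ) = δ_free.
The series flexibility is Σ Lᵢ/(AᵢEᵢ) = 200/(925×31×10³) + 500/(1275×193×10³) + 400/(650×110×10³) = 1.46×10⁻⁵ mm/N.
So P = 2.193 / 1.46×10⁻⁵ = 150.2 kN, compressive.
For the stainless steel segment, free thermal change = 16.4×10⁻⁶×156×500 = 1.279 mm and elastic change from P = 150200×500/(1275×193×10³) = 0.3052 mm; these oppose, so the net change is 0.974 mm (segment lengthens).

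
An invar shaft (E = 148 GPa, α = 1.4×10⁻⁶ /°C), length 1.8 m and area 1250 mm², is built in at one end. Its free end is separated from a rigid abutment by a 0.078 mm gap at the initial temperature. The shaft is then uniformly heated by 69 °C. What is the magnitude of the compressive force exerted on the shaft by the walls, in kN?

Unrestrained expansion: δ_free = αΔT L = 1.4×10⁻⁶ × 69 × 1800 = 0.1739 mm.
After closing the 0.078 mm clearance, 0.1739 − 0.078 = 0.09588 mm of expansion remains to be suppressed by the wall.
Compatibility: PL/(AE) = 0.09588 mm, so σ = P/A = E × (0.09588/1800) = 7.883 MPa.
P = σA = 7.883 × 1250 = 9.854 kN.

P ≈ 9.85 kN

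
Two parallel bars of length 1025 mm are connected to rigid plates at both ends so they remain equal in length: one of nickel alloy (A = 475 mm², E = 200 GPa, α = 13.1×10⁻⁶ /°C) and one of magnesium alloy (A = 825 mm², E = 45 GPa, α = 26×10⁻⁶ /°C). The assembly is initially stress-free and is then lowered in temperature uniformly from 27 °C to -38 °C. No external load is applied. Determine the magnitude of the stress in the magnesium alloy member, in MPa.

Equilibrium of a rigid end plate with no external load gives equal and opposite internal forces ±P in the two members. Since α_{magnesium alloy} > α_{nickel alloy}, cooling drives the magnesium alloy into tension and the nickel alloy into compression.
Equating the net (thermal + elastic) strains gives |α₁ − α₂|·ΔT = P·[1/(A₁E₁) + 1/(A₂E₂)].
|α₁ − α₂|·ΔT = 12.9×10⁻⁶ × 65 = 0.0008385.
1/(A₁E₁) + 1/(A₂E₂) = 1/(475×200×10³) + 1/(825×45×10³) = 3.746×10⁻⁸ N⁻¹.
So P = 0.0008385 / 3.746×10⁻⁸ = 22.38 kN.
σ_{magnesium alloy} = P/A₂ = 22380/825 = 27.13 MPa, tensile.

σ ≈ 27.1 MPa (tensile)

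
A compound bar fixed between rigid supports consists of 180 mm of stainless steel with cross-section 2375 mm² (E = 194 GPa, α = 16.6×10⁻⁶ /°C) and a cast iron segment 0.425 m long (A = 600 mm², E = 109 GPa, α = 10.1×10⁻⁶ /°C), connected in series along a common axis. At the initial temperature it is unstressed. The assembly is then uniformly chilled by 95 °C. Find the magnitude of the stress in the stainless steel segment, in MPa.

σ ≈ 42.3 MPa (tensile)

Free thermal contraction of the whole bar: Σ αᵢΔT Lᵢ = 16.6×10⁻⁶×95×180 + 10.1×10⁻⁶×95×425 = 0.6916 mm.
The rigid supports impose zero overall length change; the single axial force P common to all segments must satisfy P Σ Lᵢ/(AᵢEᵢ) = δ_free.
The series flexibility is Σ Lᵢ/(AᵢEᵢ) = 180/(2375×194×10³) + 425/(600×109×10³) = 6.889×10⁻⁶ mm/N.
Hence P = δ_free / Σ(L/AE) = 0.6916/6.889×10⁻⁶ = 100.4 kN (tensile).
σ_{stainless steel} = P / A = 100400 / 2375 = 42.27 MPa.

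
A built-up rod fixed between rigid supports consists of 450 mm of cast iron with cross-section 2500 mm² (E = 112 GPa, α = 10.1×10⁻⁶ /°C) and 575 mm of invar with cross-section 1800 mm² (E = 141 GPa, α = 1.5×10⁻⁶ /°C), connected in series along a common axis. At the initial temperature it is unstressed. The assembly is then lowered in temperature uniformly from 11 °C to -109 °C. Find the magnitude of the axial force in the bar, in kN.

P ≈ 168 kN (tensile)

If the supports were absent, the total length change would be Σ αᵢΔT Lᵢ = 10.1×10⁻⁶×120×450 + 1.5×10⁻⁶×120×575 = 0.6489 mm.
Since the ends are fixed, an axial force P builds up, equal in every segment, with P · Σ Lᵢ/(AᵢEᵢ) = δ_free.
The series flexibility is Σ Lᵢ/(AᵢEᵢ) = 450/(2500×112×10³) + 575/(1800×141×10³) = 3.873×10⁻⁶ mm/N.
P = 0.6489 / 3.873×10⁻⁶ = 167600 N = 167.6 kN, tensile.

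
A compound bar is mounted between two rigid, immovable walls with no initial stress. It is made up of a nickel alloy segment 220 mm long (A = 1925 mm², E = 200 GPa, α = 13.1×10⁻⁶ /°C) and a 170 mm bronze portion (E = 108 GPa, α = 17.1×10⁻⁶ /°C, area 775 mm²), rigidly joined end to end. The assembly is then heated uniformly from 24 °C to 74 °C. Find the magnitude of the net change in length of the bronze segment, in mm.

|ΔL| ≈ 0.0805 mm

With the walls removed the bar would change length by δ_free = Σ αᵢΔT Lᵢ = 13.1×10⁻⁶×50×220 + 17.1×10⁻⁶×50×170 = 0.2894 mm.
Since the ends are fixed, an axial force P builds up, equal in every segment, with P · Σ Lᵢ/(AᵢEᵢ) = δ_free.
Σ Lᵢ/(AᵢEᵢ) = 220/(1925×200×10³) + 170/(775×108×10³) = 2.602×10⁻⁶ mm/N.
So P = 0.2894 / 2.602×10⁻⁶ = 111.2 kN, compressive.
For the bronze segment, free thermal change = 17.1×10⁻⁶×50×170 = 0.1454 mm and elastic change from P = 111200×170/(775×108×10³) = 0.2259 mm; these oppose, so the net change is 0.0805 mm (segment shortens).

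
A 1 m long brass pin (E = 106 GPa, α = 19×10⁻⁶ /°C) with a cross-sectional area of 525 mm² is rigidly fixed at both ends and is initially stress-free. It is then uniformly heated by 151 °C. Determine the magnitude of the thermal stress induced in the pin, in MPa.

σ ≈ 304 MPa (compressive)

With length fixed, the mechanical strain must cancel the thermal strain αΔT = 19×10⁻⁶ × 151 = 2869×10⁻⁶.
σ = EαΔT = 106×10³ × 19×10⁻⁶ × 151 = 304.1 MPa (compressive; the pin is trying to expand).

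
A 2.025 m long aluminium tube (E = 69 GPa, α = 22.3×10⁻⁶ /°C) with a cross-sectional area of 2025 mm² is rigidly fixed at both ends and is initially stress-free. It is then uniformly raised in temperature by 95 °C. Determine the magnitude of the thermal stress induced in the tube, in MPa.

The supports are rigid, so the total axial strain is zero. The restrained thermal strain is ε = αΔT = 22.3×10⁻⁶ × 95 = 2118.5×10⁻⁶.
σ = EαΔT = 69×10³ × 22.3×10⁻⁶ × 95 = 146.2 MPa (compressive; the tube is trying to expand).

σ ≈ 146 MPa (compressive)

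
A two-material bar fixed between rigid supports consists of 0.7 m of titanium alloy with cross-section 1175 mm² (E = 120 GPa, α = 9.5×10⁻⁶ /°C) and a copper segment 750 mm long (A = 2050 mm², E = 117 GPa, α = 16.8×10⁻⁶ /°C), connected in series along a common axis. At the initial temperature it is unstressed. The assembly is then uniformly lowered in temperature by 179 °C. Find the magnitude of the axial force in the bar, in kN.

P ≈ 426 kN (tensile)

If the supports were absent, the total length change would be Σ αᵢΔT Lᵢ = 9.5×10⁻⁶×179×700 + 16.8×10⁻⁶×179×750 = 3.446 mm.
The rigid supports impose zero overall length change; the single axial force P common to all segments must satisfy P Σ Lᵢ/(AᵢEᵢ) = δ_free.
The series flexibility is Σ Lᵢ/(AᵢEᵢ) = 700/(1175×120×10³) + 750/(2050×117×10³) = 8.091×10⁻⁶ mm/N.
So P = 3.446 / 8.091×10⁻⁶ = 425.8 kN, tensile.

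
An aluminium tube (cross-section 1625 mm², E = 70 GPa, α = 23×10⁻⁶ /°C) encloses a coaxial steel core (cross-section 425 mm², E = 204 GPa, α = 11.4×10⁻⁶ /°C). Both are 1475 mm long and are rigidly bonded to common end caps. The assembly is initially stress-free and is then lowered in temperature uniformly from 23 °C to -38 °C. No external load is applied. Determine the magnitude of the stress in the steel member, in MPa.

σ ≈ 81.9 MPa (compressive)

Equilibrium of a rigid end plate with no external load gives equal and opposite internal forces ±P in the two members. Since α_{aluminium} > α_{steel}, cooling drives the aluminium into tension and the steel into compression.
Compatibility of the two members (thermal + elastic change equal): (α₁ − α₂)ΔT = P·[1/(A₁E₁) + 1/(A₂E₂)].
|α₁ − α₂|·ΔT = 11.6×10⁻⁶ × 61 = 0.0007076.
1/(A₁E₁) + 1/(A₂E₂) = 1/(1625×70×10³) + 1/(425×204×10³) = 2.033×10⁻⁸ N⁻¹.
So P = 0.0007076 / 2.033×10⁻⁸ = 34.81 kN.
σ_{steel} = P/A₂ = 34810/425 = 81.91 MPa, compressive.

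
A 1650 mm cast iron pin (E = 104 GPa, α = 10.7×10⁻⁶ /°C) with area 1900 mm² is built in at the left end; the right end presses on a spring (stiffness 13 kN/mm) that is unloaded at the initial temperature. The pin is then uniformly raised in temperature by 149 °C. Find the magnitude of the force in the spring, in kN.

Free thermal expansion: δ_free = αΔT L = 10.7×10⁻⁶ × 149 × 1650 = 2.631 mm.
With a force P in the spring, the elastic change of the pin is PL/(AE) and that of the spring is P/k; compatibility requires their sum to equal δ_free.
So P = δ_free / [L/(AE) + 1/k] = 2.631 / [ 1650/(1900×104×10³) + 1/(13×10³) ].
P = 2.631 / 8.527×10⁻⁵ = 30850 N.

P ≈ 30.8 kN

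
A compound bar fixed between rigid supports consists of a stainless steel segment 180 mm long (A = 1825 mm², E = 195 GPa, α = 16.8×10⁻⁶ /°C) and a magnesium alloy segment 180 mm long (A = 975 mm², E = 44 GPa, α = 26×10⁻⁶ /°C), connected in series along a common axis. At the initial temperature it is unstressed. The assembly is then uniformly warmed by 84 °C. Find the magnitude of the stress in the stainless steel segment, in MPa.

With the walls removed the bar would change length by δ_free = Σ αᵢΔT Lᵢ = 16.8×10⁻⁶×84×180 + 26×10⁻⁶×84×180 = 0.6471 mm.
The rigid supports impose zero overall length change; the single axial force P common to all segments must satisfy P Σ Lᵢ/(AᵢEᵢ) = δ_free.
Σ Lᵢ/(AᵢEᵢ) = 180/(1825×195×10³) + 180/(975×44×10³) = 4.702×10⁻⁶ mm/N.
Hence P = δ_free / Σ(L/AE) = 0.6471/4.702×10⁻⁶ = 137.6 kN (compressive).
σ_{stainless steel} = P / A = 137600 / 1825 = 75.42 MPa.

σ ≈ 75.4 MPa (compressive)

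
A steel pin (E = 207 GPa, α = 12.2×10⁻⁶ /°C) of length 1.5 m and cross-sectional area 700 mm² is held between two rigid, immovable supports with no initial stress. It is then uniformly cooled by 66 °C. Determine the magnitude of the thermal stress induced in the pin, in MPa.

σ ≈ 167 MPa (tensile)

The supports are rigid, so the total axial strain is zero. The restrained thermal strain is ε = αΔT = 12.2×10⁻⁶ × 66 = 805.2×10⁻⁶.
σ = EαΔT = 207×10³ × 12.2×10⁻⁶ × 66 = 166.7 MPa (tensile; the pin is trying to contract).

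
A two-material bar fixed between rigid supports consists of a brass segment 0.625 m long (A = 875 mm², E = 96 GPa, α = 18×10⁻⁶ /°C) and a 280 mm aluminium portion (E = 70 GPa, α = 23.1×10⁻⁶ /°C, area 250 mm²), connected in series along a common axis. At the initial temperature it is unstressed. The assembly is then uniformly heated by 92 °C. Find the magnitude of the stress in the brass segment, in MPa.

σ ≈ 79.5 MPa (compressive)

Free thermal expansion of the whole bar: Σ αᵢΔT Lᵢ = 18×10⁻⁶×92×625 + 23.1×10⁻⁶×92×280 = 1.63 mm.
Since the ends are fixed, an axial force P builds up, equal in every segment, with P · Σ Lᵢ/(AᵢEᵢ) = δ_free.
Σ Lᵢ/(AᵢEᵢ) = 625/(875×96×10³) + 280/(250×70×10³) = 2.344×10⁻⁵ mm/N.
Hence P = δ_free / Σ(L/AE) = 1.63/2.344×10⁻⁵ = 69.54 kN (compressive).
σ_{brass} = P / A = 69540 / 875 = 79.47 MPa.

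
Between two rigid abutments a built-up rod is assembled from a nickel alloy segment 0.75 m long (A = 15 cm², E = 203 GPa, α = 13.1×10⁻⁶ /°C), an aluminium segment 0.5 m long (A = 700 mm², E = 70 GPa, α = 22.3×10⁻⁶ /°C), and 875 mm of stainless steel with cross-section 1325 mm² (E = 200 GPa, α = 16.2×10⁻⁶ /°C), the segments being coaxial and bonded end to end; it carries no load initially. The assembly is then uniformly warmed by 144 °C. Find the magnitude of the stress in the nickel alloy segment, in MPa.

With the walls removed the bar would change length by δ_free = Σ αᵢΔT Lᵢ = 13.1×10⁻⁶×144×750 + 22.3×10⁻⁶×144×500 + 16.2×10⁻⁶×144×875 = 5.062 mm.
Since the ends are fixed, an axial force P builds up, equal in every segment, with P · Σ Lᵢ/(AᵢEᵢ) = δ_free.
The series flexibility is Σ Lᵢ/(AᵢEᵢ) = 750/(1500×203×10³) + 500/(700×70×10³) + 875/(1325×200×10³) = 1.597×10⁻⁵ mm/N.
P = 5.062 / 1.597×10⁻⁵ = 317000 N = 317 kN, compressive.
σ_{nickel alloy} = P / A = 317000 / 1500 = 211.3 MPa.

σ ≈ 211 MPa (compressive)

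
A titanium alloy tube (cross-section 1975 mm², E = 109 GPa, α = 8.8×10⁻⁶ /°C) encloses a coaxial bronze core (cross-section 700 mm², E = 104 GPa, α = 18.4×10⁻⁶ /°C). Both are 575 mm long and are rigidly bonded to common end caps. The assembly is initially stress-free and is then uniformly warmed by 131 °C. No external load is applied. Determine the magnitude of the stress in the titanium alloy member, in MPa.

σ ≈ 34.6 MPa (tensile)

Equilibrium of a rigid end plate with no external load gives equal and opposite internal forces ±P in the two members. Since α_{bronze} > α_{titanium alloy}, heating drives the bronze into compression and the titanium alloy into tension.
Compatibility of the two members (thermal + elastic change equal): (α₁ − α₂)ΔT = P·[1/(A₁E₁) + 1/(A₂E₂)].
|α₁ − α₂|·ΔT = 9.6×10⁻⁶ × 131 = 0.001258.
1/(A₁E₁) + 1/(A₂E₂) = 1/(1975×109×10³) + 1/(700×104×10³) = 1.838×10⁻⁸ N⁻¹.
P = 0.001258 / 1.838×10⁻⁸ = 68420 N = 68.42 kN.
σ_{titanium alloy} = P/A₁ = 68420/1975 = 34.64 MPa, tensile.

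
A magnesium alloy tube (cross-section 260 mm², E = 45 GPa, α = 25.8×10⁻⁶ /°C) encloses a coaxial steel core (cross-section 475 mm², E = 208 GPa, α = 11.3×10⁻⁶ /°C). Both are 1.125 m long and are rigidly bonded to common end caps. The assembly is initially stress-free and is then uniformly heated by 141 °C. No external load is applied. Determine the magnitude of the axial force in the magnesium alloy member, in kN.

Equilibrium of a rigid end plate with no external load gives equal and opposite internal forces ±P in the two members. Since α_{magnesium alloy} > α_{steel}, heating drives the magnesium alloy into compression and the steel into tension.
Equating the net (thermal + elastic) strains gives |α₁ − α₂|·ΔT = P·[1/(A₁E₁) + 1/(A₂E₂)].
|α₁ − α₂|·ΔT = 14.5×10⁻⁶ × 141 = 0.002044.
1/(A₁E₁) + 1/(A₂E₂) = 1/(260×45×10³) + 1/(475×208×10³) = 9.559×10⁻⁸ N⁻¹.
P = 0.002044 / 9.559×10⁻⁸ = 21390 N = 21.39 kN.

P ≈ 21.4 kN (compressive in the magnesium alloy)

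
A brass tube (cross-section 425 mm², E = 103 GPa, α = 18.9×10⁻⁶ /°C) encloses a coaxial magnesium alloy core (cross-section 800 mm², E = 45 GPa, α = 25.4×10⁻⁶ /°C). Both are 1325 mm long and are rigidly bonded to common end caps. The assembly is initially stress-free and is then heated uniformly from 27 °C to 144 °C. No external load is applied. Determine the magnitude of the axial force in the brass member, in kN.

The magnesium alloy has the larger α, so on heating it would change length more than the brass if both were free. The rigid plates force a common final length, so the magnesium alloy is put into compression and the brass into tension, with equal and opposite forces P (no external load).
Setting the final lengths equal and cancelling L: (α₁ − α₂)ΔT = P/(A₁E₁) + P/(A₂E₂).
|α₁ − α₂|·ΔT = 6.5×10⁻⁶ × 117 = 0.0007605.
1/(A₁E₁) + 1/(A₂E₂) = 1/(425×103×10³) + 1/(800×45×10³) = 5.062×10⁻⁸ N⁻¹.
So P = 0.0007605 / 5.062×10⁻⁸ = 15.02 kN.

P ≈ 15 kN (tensile in the brass)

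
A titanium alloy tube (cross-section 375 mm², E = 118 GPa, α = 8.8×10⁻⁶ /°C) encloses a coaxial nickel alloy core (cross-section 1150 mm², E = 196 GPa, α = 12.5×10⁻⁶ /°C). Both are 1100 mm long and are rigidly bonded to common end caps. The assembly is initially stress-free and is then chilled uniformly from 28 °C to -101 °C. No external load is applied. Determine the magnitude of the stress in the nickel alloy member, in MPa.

Equilibrium of a rigid end plate with no external load gives equal and opposite internal forces ±P in the two members. Since α_{nickel alloy} > α_{titanium alloy}, cooling drives the nickel alloy into tension and the titanium alloy into compression.
Equating the net (thermal + elastic) strains gives |α₁ − α₂|·ΔT = P·[1/(A₁E₁) + 1/(A₂E₂)].
|α₁ − α₂|·ΔT = 3.7×10⁻⁶ × 129 = 0.0004773.
1/(A₁E₁) + 1/(A₂E₂) = 1/(375×118×10³) + 1/(1150×196×10³) = 2.704×10⁻⁸ N⁻¹.
So P = 0.0004773 / 2.704×10⁻⁸ = 17.65 kN.
σ_{nickel alloy} = P/A₂ = 17650/1150 = 15.35 MPa, tensile.

σ ≈ 15.4 MPa (tensile)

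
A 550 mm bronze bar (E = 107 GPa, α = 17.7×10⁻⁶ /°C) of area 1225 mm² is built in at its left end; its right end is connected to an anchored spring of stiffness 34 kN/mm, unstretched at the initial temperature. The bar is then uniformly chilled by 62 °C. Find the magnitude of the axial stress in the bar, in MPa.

Free thermal contraction: δ_free = αΔT L = 17.7×10⁻⁶ × 62 × 550 = 0.6036 mm.
Let P be the tensile force in the spring. The bar extends elastically by PL/(AE) and the spring stretches by P/k; together these equal δ_free.
So P = δ_free / [L/(AE) + 1/k] = 0.6036 / [ 550/(1225×107×10³) + 1/(34×10³) ].
P = 0.6036 / 3.361×10⁻⁵ = 17960 N.
σ = P/A = 17960/1225 = 14.66 MPa.

σ ≈ 14.7 MPa (tensile)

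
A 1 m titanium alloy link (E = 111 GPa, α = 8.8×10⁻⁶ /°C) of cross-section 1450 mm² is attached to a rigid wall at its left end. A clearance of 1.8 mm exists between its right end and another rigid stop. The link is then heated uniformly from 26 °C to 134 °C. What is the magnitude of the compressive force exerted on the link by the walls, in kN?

P ≈ 0 kN

If the wall were absent the link would grow by αΔT L = 8.8×10⁻⁶ × 108 × 1000 = 0.9504 mm.
This is smaller than the 1.8 mm clearance, so the link expands freely without reaching the stop — the stress is zero.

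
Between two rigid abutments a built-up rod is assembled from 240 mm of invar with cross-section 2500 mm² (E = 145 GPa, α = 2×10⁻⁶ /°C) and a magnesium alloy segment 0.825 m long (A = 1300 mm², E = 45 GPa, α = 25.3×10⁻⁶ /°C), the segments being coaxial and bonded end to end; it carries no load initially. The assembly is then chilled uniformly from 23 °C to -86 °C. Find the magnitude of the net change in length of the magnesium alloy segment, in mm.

|ΔL| ≈ 0.052 mm

If the supports were absent, the total length change would be Σ αᵢΔT Lᵢ = 2×10⁻⁶×109×240 + 25.3×10⁻⁶×109×825 = 2.327 mm.
The walls prevent any net length change, so an axial force P (same in every segment) develops. Compatibility: P · Σ Lᵢ/(AᵢEᵢ) = δ_free.
The series flexibility is Σ Lᵢ/(AᵢEᵢ) = 240/(2500×145×10³) + 825/(1300×45×10³) = 1.476×10⁻⁵ mm/N.
P = 2.327 / 1.476×10⁻⁵ = 157600 N = 157.6 kN, tensile.
For the magnesium alloy segment, free thermal change = 25.3×10⁻⁶×109×825 = 2.275 mm and elastic change from P = 157600×825/(1300×45×10³) = 2.223 mm; these oppose, so the net change is 0.052 mm (segment shortens).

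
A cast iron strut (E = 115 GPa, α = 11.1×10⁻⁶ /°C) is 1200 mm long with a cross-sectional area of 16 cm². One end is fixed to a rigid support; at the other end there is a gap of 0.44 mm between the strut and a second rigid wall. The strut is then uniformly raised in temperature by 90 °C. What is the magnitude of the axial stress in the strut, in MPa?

Unrestrained expansion: δ_free = αΔT L = 11.1×10⁻⁶ × 90 × 1200 = 1.199 mm.
This exceeds the 0.44 mm gap, so the wall pushes back. The portion of expansion that must be recovered elastically is δ_free − gap = 1.199 − 0.44 = 0.7588 mm.
So σ = E(δ_free − g)/L = 115×10³ × 0.7588/1200 = 72.72 MPa.

σ ≈ 72.7 MPa (compressive)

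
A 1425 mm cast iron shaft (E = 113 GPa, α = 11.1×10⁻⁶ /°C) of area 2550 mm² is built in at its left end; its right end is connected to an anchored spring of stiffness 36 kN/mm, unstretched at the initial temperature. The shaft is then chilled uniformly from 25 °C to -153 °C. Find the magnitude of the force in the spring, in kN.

P ≈ 86 kN

The unrestrained thermal change is αΔT L = 11.1×10⁻⁶ × 178 × 1425 = 2.816 mm.
With a force P in the spring, the elastic change of the shaft is PL/(AE) and that of the spring is P/k; compatibility requires their sum to equal δ_free.
P [ L/(AE) + 1/k ] = δ_free → P [ 1425/(2550×113×10³) + 1/(36×10³) ] = 2.816.
P = 2.816 / 3.272×10⁻⁵ = 86040 N.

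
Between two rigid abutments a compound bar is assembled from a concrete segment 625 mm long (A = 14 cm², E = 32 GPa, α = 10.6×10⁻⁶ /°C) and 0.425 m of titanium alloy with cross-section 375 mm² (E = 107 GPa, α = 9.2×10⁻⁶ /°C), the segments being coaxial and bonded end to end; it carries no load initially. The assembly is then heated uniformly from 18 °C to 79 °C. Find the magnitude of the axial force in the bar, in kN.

If the supports were absent, the total length change would be Σ αᵢΔT Lᵢ = 10.6×10⁻⁶×61×625 + 9.2×10⁻⁶×61×425 = 0.6426 mm.
The rigid supports impose zero overall length change; the single axial force P common to all segments must satisfy P Σ Lᵢ/(AᵢEᵢ) = δ_free.
The series flexibility is Σ Lᵢ/(AᵢEᵢ) = 625/(1400×32×10³) + 425/(375×107×10³) = 2.454×10⁻⁵ mm/N.
Hence P = δ_free / Σ(L/AE) = 0.6426/2.454×10⁻⁵ = 26.18 kN (compressive).

P ≈ 26.2 kN (compressive)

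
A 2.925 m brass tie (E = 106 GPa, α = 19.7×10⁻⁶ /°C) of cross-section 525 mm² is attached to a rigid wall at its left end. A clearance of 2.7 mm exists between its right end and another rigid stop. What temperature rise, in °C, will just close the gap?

ΔT ≈ 46.9 °C

Contact occurs when the free expansion equals the gap: αΔT L = 2.7 mm.
So ΔT = g/(αL) = 2.7/(19.7×10⁻⁶ × 2925) = 46.86 °C.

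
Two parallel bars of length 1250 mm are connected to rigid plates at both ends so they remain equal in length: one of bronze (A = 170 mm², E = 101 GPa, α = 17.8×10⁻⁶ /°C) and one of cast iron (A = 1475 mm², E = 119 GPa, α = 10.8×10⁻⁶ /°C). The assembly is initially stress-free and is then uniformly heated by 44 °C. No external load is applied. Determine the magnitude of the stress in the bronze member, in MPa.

σ ≈ 28.3 MPa (compressive)

Both members must finish at the same length. With the larger α, the bronze tends to over-expand; the plates restrain it, putting the bronze in compression and the cast iron in tension. With no external load the two internal forces are equal and opposite, magnitude P.
Compatibility of the two members (thermal + elastic change equal): (α₁ − α₂)ΔT = P·[1/(A₁E₁) + 1/(A₂E₂)].
|α₁ − α₂|·ΔT = 7×10⁻⁶ × 44 = 0.000308.
1/(A₁E₁) + 1/(A₂E₂) = 1/(170×101×10³) + 1/(1475×119×10³) = 6.394×10⁻⁸ N⁻¹.
P = 0.000308 / 6.394×10⁻⁸ = 4817 N = 4.817 kN.
σ_{bronze} = P/A₁ = 4817/170 = 28.34 MPa, compressive.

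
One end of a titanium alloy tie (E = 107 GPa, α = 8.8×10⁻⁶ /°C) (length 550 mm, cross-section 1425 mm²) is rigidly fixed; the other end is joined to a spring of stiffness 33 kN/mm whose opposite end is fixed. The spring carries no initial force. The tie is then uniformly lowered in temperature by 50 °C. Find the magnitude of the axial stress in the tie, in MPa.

Free thermal contraction: δ_free = αΔT L = 8.8×10⁻⁶ × 50 × 550 = 0.242 mm.
Let P be the tensile force in the spring. The tie extends elastically by PL/(AE) and the spring stretches by P/k; together these equal δ_free.
So P = δ_free / [L/(AE) + 1/k] = 0.242 / [ 550/(1425×107×10³) + 1/(33×10³) ].
P = 0.242 / 3.391×10⁻⁵ = 7137 N.
σ = P/A = 7137/1425 = 5.008 MPa.

σ ≈ 5.01 MPa (tensile)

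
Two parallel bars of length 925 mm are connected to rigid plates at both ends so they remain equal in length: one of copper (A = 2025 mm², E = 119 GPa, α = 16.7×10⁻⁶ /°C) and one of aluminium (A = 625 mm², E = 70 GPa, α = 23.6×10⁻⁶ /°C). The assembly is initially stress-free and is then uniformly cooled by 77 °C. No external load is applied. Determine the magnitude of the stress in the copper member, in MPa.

Equilibrium of a rigid end plate with no external load gives equal and opposite internal forces ±P in the two members. Since α_{aluminium} > α_{copper}, cooling drives the aluminium into tension and the copper into compression.
Compatibility of the two members (thermal + elastic change equal): (α₁ − α₂)ΔT = P·[1/(A₁E₁) + 1/(A₂E₂)].
|α₁ − α₂|·ΔT = 6.9×10⁻⁶ × 77 = 0.0005313.
1/(A₁E₁) + 1/(A₂E₂) = 1/(2025×119×10³) + 1/(625×70×10³) = 2.701×10⁻⁸ N⁻¹.
P = 0.0005313 / 2.701×10⁻⁸ = 19670 N = 19.67 kN.
σ_{copper} = P/A₁ = 19670/2025 = 9.715 MPa, compressive.

σ ≈ 9.71 MPa (compressive)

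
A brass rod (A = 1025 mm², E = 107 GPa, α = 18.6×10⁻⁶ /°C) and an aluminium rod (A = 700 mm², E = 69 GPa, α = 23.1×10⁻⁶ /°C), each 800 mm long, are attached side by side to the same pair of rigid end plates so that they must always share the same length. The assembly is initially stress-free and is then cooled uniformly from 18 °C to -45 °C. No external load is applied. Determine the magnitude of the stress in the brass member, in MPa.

Equilibrium of a rigid end plate with no external load gives equal and opposite internal forces ±P in the two members. Since α_{aluminium} > α_{brass}, cooling drives the aluminium into tension and the brass into compression.
Equating the net (thermal + elastic) strains gives |α₁ − α₂|·ΔT = P·[1/(A₁E₁) + 1/(A₂E₂)].
|α₁ − α₂|·ΔT = 4.5×10⁻⁶ × 63 = 0.0002835.
1/(A₁E₁) + 1/(A₂E₂) = 1/(1025×107×10³) + 1/(700×69×10³) = 2.982×10⁻⁸ N⁻¹.
P = 0.0002835 / 2.982×10⁻⁸ = 9506 N = 9.506 kN.
σ_{brass} = P/A₁ = 9506/1025 = 9.275 MPa, compressive.

σ ≈ 9.27 MPa (compressive)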